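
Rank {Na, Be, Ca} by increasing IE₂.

Ca, Be, Na

The second ionization energy removes an electron from the +1 ion. For each element: Na⁺ is the bare [Ne] core; Be⁺ still has 1 valence electron; Ca⁺ still has 1 valence electron.
Core electrons are held far more tightly than valence electrons, so Na tops the IE_2 order.
Valence configurations: Be⁺ [He]2s¹, Ca⁺ [Ar]4s¹.
The numbers (kJ/mol): Na 4562, Be 1757, Ca 1145.
Putting it together, IE_2: Ca < Be < Na.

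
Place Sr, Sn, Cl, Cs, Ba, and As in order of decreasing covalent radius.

Cs > Ba > Sr > Sn > As > Cl

Cl is in period 3, group 17; As is in period 4, group 15; Sr is in period 5, group 2; Sn is in period 5, group 14; Cs is in period 6, group 1; Ba is in period 6, group 2.
Across a period the added protons contract the valence shell; down a group each new principal shell makes the atom larger.
Neither a single period nor a single group — weigh both effects.
As > Cl: both effects reinforce here, so As is clearly the larger of the two.
Sn > As: both effects reinforce here, so Sn is clearly the larger of the two.
Sr > Sn: Sr lies to the left of Sn in period 5, so the across-period effect alone puts Sr larger.
Ba > Sr: Ba sits below Sr in group 2, so the down-group effect alone puts Ba larger.
Cs > Ba: Cs lies to the left of Ba in period 6, so the across-period effect alone puts Cs larger.
Tabulated atomic radius (pm): Cl 99, As 121, Sr 185, Sn 140, Cs 232, Ba 196.
So from largest to smallest: Cs > Ba > Sr > Sn > As > Cl.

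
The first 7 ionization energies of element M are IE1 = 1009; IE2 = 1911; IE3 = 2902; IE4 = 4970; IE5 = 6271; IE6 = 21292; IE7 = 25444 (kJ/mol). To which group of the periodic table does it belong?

Group 15

Look for the largest jump between consecutive ionization energies: IE6/IE5 ≈ 3.4, far larger than any earlier ratio.
That jump marks the point where a core electron is being removed. So the atom has 5 valence electrons.
A main-group element with 5 valence electrons is in group 15.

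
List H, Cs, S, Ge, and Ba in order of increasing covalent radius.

H is in period 1, group 1; S is in period 3, group 16; Ge is in period 4, group 14; Cs is in period 6, group 1; Ba is in period 6, group 2.
Radius decreases left→right (rising Z_eff, same n) and increases top→bottom (higher n).
Neither a single period nor a single group — weigh both effects.
S > H: the two effects oppose for this pair; the down-group effect wins (103 vs 32 pm).
Ge > S: relative to S, both the across-period and down-group shifts push Ge's atomic radius up.
Ba > Ge: relative to Ge, both the across-period and down-group shifts push Ba's atomic radius up.
Cs > Ba: both are in period 6; the period trend gives Cs the larger value.
For reference (pm): H 32, S 103, Ge 121, Cs 232, Ba 196.
So from smallest to largest: H < S < Ge < Ba < Cs.

H, S, Ge, Ba, Cs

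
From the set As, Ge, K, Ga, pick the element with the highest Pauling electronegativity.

EN rises left→right (higher Z_eff, smaller atoms) and falls top→bottom (larger, more shielded atoms).
All lie in period 4, so electronegativity increases left to right.
The highest Pauling electronegativity among these belongs to As.

As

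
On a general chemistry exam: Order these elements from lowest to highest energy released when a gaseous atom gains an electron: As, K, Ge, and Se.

K, As, Ge, Se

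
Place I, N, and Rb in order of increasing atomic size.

N < I < Rb

N is in period 2, group 15; Rb is in period 5, group 1; I is in period 5, group 17.
Atomic radius shrinks across a period as nuclear charge pulls the same shell inward, and grows down a group as new shells are added.
These span different periods and groups, so the two trends combine.
I > N: period and group pull opposite ways; the down-group shift dominates (133 vs 71 pm).
Rb > I: Rb lies to the left of I in period 5, so the across-period effect alone puts Rb larger.
Approximate values (pm): N 71, Rb 210, I 133.
So from smallest to largest: N < I < Rb.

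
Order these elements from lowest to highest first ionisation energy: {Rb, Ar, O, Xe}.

Rb < Xe < O < Ar

O is in period 2, group 16; Ar is in period 3, group 18; Rb is in period 5, group 1; Xe is in period 5, group 18.
Removing the outermost electron gets harder across a period and easier down a group.
Here both period and group differ, so the two effects have to be weighed against each other.
Xe > Rb: both are in period 5; the period trend gives Xe the larger value.
O > Xe: the two effects oppose for this pair; the down-group effect wins (1314 vs 1170 kJ/mol).
Ar > O: period and group pull opposite ways; the across-period shift dominates (1521 vs 1314 kJ/mol).
Tabulated first ionization energy (kJ/mol): O 1314, Ar 1521, Rb 403, Xe 1170.
So from lowest to highest: Rb < Xe < O < Ar.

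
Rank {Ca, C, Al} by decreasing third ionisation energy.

Ca > C > Al

IE_3 is the cost of taking one more electron from the +2 cation: Ca²⁺ is the bare [Ar] core; C²⁺ still has 2 valence electrons; Al²⁺ still has 1 valence electron.
Core electrons are held far more tightly than valence electrons, so Ca tops the IE_3 order.
Valence configurations: C²⁺ [He]2s², Al²⁺ [Ne]3s¹.
The numbers (kJ/mol): Ca 4912, C 4620, Al 2745.
So the third ionization energies run Al < C < Ca.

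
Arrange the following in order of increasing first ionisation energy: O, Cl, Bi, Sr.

Sr < Bi < Cl < O

Removing the outermost electron gets harder across a period and easier down a group.
These span different periods and groups, so the two trends combine.
Bi > Sr: period and group pull opposite ways; the across-period shift dominates (703 vs 550 kJ/mol).
Cl > Bi: relative to Bi, both the across-period and down-group shifts push Cl's first ionization energy up.
O > Cl: the two effects oppose for this pair; the down-group effect wins (1314 vs 1251 kJ/mol).
For reference (kJ/mol): O 1314, Cl 1251, Sr 550, Bi 703.
So from lowest to highest: Sr < Bi < Cl < O.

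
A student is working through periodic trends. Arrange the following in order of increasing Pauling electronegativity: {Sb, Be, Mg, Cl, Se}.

Mg < Be < Sb < Se < Cl

Electronegativity increases across a period and decreases down a group, tracking effective nuclear charge and atomic size.
Neither a single period nor a single group — weigh both effects.
Be > Mg: they share group 2; the group trend gives Be the larger value.
Sb > Be: period and group pull opposite ways; the across-period shift dominates (2.05 vs 1.57).
Se > Sb: both effects reinforce here, so Se is clearly the higher of the two.
Cl > Se: both effects reinforce here, so Cl is clearly the higher of the two.
For reference (Pauling): Be 1.57, Mg 1.31, Cl 3.16, Se 2.55, Sb 2.05.
So from lowest to highest: Mg < Be < Sb < Se < Cl.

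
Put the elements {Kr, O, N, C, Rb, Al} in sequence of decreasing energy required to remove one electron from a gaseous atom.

C is in period 2, group 14; N is in period 2, group 15; O is in period 2, group 16; Al is in period 3, group 13; Kr is in period 4, group 18; Rb is in period 5, group 1.
Across a period the outer electron is held more tightly (higher IE₁); down a group it sits in a higher shell, more shielded, and comes off more easily.
Neither a single period nor a single group — weigh both effects.
Al > Rb: both effects reinforce here, so Al is clearly the higher of the two.
C > Al: both effects reinforce here, so C is clearly the higher of the two.
O > C: both are in period 2; the period trend gives O the larger value.
Kr > O: the two effects oppose for this pair; the across-period effect wins (1351 vs 1314 kJ/mol).
N > Kr: the two effects oppose for this pair; the down-group effect wins (1402 vs 1351 kJ/mol).
Note the exception: N has a higher first ionization energy than O, contrary to the simple trend — pairing an electron in O's 2p⁴ costs repulsion energy, so O ionizes more easily than half-filled N (2p³).
For reference (kJ/mol): C 1086, N 1402, O 1314, Al 578, Kr 1351, Rb 403.
So from highest to lowest: N > Kr > O > C > Al > Rb.

N > Kr > O > C > Al > Rb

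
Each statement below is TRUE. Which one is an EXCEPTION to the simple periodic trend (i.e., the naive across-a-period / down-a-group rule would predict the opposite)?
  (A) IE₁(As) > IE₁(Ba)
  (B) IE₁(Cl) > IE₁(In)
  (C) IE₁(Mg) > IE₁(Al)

The general trend: first ionization energy increases across a period and decreases down a group.
(A) As (period 4, group 15) vs Ba (period 6, group 2): the stated order agrees with the simple trend.
(B) Cl (period 3, group 17) vs In (period 5, group 13): the stated order agrees with the simple trend.
(C) Mg (period 3, group 2) vs Al (period 3, group 13): the stated order contradicts the simple trend.
The exception is (C): Al's single 3p electron is easier to remove than one from Mg's filled 3s².

(C)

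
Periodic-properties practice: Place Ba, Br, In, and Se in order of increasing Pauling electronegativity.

Ba, In, Se, Br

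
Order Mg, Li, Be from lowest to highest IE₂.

Mg, Be, Li

After 1 electron has been removed, what remains? Mg⁺ still has 1 valence electron; Li⁺ is the bare [He] core; Be⁺ still has 1 valence electron.
Pulling an electron out of a noble-gas core costs far more than removing a remaining valence electron, so Li sits at the high end of IE_2.
Valence configurations: Mg⁺ [Ne]3s¹, Be⁺ [He]2s¹.
The numbers (kJ/mol): Mg 1451, Li 7298, Be 1757.
So the second ionization energies run Mg < Be < Li.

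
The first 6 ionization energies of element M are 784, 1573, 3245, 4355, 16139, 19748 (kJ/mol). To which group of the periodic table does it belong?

Look for the largest jump between consecutive ionization energies: IE5/IE4 ≈ 3.7, far larger than any earlier ratio.
That jump marks the point where a core electron is being removed. So the atom has 4 valence electrons.
A main-group element with 4 valence electrons is in group 14.

Group 14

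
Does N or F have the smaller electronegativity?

EN rises left→right (higher Z_eff, smaller atoms) and falls top→bottom (larger, more shielded atoms).
All lie in period 2, so electronegativity increases left to right.
So N has the smaller electronegativity (N < F).

N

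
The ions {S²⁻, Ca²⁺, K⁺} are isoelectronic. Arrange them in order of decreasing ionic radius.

All of these have 18 electrons, so size is governed by nuclear charge alone: the more protons, the stronger the pull on the same electron cloud, and the smaller the ion.
Nuclear charges: Ca²⁺ (Z=20), K⁺ (Z=19), S²⁻ (Z=16).
Largest to smallest: S²⁻ > K⁺ > Ca²⁺.

S²⁻ > K⁺ > Ca²⁺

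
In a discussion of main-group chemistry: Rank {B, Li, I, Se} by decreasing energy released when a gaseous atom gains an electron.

I > Se > Li > B

Li is in period 2, group 1; B is in period 2, group 13; Se is in period 4, group 16; I is in period 5, group 17.
Adding an electron releases more energy for atoms nearer the top right (short of the noble gases).
Here both period and group differ, so the two effects have to be weighed against each other.
Li > B: this pair runs against the simple trend — see the exception note.
Se > Li: the two effects oppose for this pair; the across-period effect wins (195 vs 60 kJ/mol).
I > Se: period and group pull opposite ways; the across-period shift dominates (295 vs 195 kJ/mol).
Note the exception: Li has a higher electron affinity than B, contrary to the simple trend — B's ns²np¹ configuration gives only a small electron affinity — the sparsely filled np subshell binds an added electron weakly.
For reference (kJ/mol): Li 60, B 27, Se 195, I 295.
So from highest to lowest: I > Se > Li > B.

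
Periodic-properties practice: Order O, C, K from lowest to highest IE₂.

IE_2 is the cost of taking one more electron from the +1 cation: O⁺ still has 5 valence electrons; C⁺ still has 3 valence electrons; K⁺ is the bare [Ar] core.
Usually core removal costs more than valence removal, but here the competition is close: a tightly held n=2 valence electron can cost more to remove than an n=3 core electron, so the actual values have to decide it.
Valence configurations: O⁺ [He]2s²2p³, C⁺ [He]2s²2p¹.
Approximate IE_2 values (kJ/mol): O 3388, C 2353, K 3052.
Putting it together, IE_2: C < K < O.

C < K < O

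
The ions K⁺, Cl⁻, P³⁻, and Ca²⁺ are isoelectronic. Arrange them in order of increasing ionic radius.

All of these have 18 electrons, so size is governed by nuclear charge alone: the more protons, the stronger the pull on the same electron cloud, and the smaller the ion.
Nuclear charges: Ca²⁺ (Z=20), K⁺ (Z=19), Cl⁻ (Z=17), P³⁻ (Z=15).
Smallest to largest: Ca²⁺ < K⁺ < Cl⁻ < P³⁻.

Ca²⁺, K⁺, Cl⁻, P³⁻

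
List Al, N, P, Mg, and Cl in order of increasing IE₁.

N is in period 2, group 15; Mg is in period 3, group 2; Al is in period 3, group 13; P is in period 3, group 15; Cl is in period 3, group 17.
Across a period the outer electron is held more tightly (higher IE₁); down a group it sits in a higher shell, more shielded, and comes off more easily.
These span different periods and groups, so the two trends combine.
Mg > Al: this pair runs against the simple trend — see the exception note.
P > Mg: P lies to the right of Mg in period 3, so the across-period effect alone puts P higher.
Cl > P: Cl lies to the right of P in period 3, so the across-period effect alone puts Cl higher.
N > Cl: period and group pull opposite ways; the down-group shift dominates (1402 vs 1251 kJ/mol).
Note the exception: Mg has a higher first ionization energy than Al, contrary to the simple trend — Al's single 3p electron is easier to remove than one from Mg's filled 3s².
For reference (kJ/mol): N 1402, Mg 738, Al 578, P 1012, Cl 1251.
So from lowest to highest: Al < Mg < P < Cl < N.

Al < Mg < P < Cl < N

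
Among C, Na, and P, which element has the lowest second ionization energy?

P

After 1 electron has been removed, what remains? C⁺ still has 3 valence electrons; Na⁺ is the bare [Ne] core; P⁺ still has 4 valence electrons.
Breaking into a closed-shell core is much more expensive than removing a leftover valence electron — Na has the largest IE_2 here.
Valence configurations: C⁺ [He]2s²2p¹, P⁺ [Ne]3s²3p².
Tabulated IE_2 (kJ/mol): C 2353, Na 4562, P 1907.
So the second ionization energies run P < C < Na.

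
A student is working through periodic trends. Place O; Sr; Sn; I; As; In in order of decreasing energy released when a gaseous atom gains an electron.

O is in period 2, group 16; As is in period 4, group 15; Sr is in period 5, group 2; In is in period 5, group 13; Sn is in period 5, group 14; I is in period 5, group 17.
Electron affinity generally becomes more exothermic across a period toward the halogens and less exothermic down a group.
These span different periods and groups, so the two trends combine.
In > Sr: both are in period 5; the period trend gives In the larger value.
As > In: relative to In, both the across-period and down-group shifts push As's electron affinity up.
Sn > As: this pair runs against the simple trend — see the exception note.
O > Sn: both effects reinforce here, so O is clearly the higher of the two.
I > O: the two effects oppose for this pair; the across-period effect wins (295 vs 141 kJ/mol).
Note the exception: Sn has a higher electron affinity than As, contrary to the simple trend — adding an electron to As's half-filled np³ subshell costs electron-pairing energy.
For reference (kJ/mol): O 141, As 78, Sr 5, In 29, Sn 107, I 295.
So from highest to lowest: I > O > Sn > As > In > Sr.

I > O > Sn > As > In > Sr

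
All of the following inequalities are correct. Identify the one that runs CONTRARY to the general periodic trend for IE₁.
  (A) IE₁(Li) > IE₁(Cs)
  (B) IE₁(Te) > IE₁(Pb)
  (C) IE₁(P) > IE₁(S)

(C)

The general trend: IE₁ increases across a period and decreases down a group.
(A) Li (period 2, group 1) vs Cs (period 6, group 1): the stated order agrees with the simple trend.
(B) Te (period 5, group 16) vs Pb (period 6, group 14): the stated order agrees with the simple trend.
(C) P (period 3, group 15) vs S (period 3, group 16): the stated order contradicts the simple trend.
The exception is (C): S (3p⁴) ionizes more easily than half-filled P (3p³) because the paired 3p electron in S is pushed out by e⁻–e⁻ repulsion.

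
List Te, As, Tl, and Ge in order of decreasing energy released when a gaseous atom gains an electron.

Ge is in period 4, group 14; As is in period 4, group 15; Te is in period 5, group 16; Tl is in period 6, group 13.
Adding an electron releases more energy for atoms nearer the top right (short of the noble gases).
Neither a single period nor a single group — weigh both effects.
As > Tl: relative to Tl, both the across-period and down-group shifts push As's electron affinity up.
Ge > As: this pair runs against the simple trend — see the exception note.
Te > Ge: the two effects oppose for this pair; the across-period effect wins (190 vs 119 kJ/mol).
Note the exception: Ge has a higher electron affinity than As, contrary to the simple trend — adding an electron to As's half-filled 4p³ is unfavourable, so Ge (4p²) has the more exothermic EA.
For reference (kJ/mol): Ge 119, As 78, Te 190, Tl 19.
So from highest to lowest: Te > Ge > As > Tl.

Te, Ge, As, Tl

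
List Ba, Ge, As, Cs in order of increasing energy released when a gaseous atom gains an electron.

Adding an electron releases more energy for atoms nearer the top right (short of the noble gases).
Here both period and group differ, so the two effects have to be weighed against each other.
Cs > Ba: this pair runs against the simple trend — see the exception note.
As > Cs: both effects reinforce here, so As is clearly the higher of the two.
Ge > As: this pair runs against the simple trend — see the exception note.
Note the exception: Cs has a higher electron affinity than Ba, contrary to the simple trend — adding an electron to Ba (ns²) has to open a new, higher-energy np subshell, which is unfavourable.
Note the exception: Ge has a higher electron affinity than As, contrary to the simple trend — adding an electron to As's half-filled 4p³ is unfavourable, so Ge (4p²) has the more exothermic EA.
For reference (kJ/mol): Ge 119, As 78, Cs 46, Ba 14.
So from lowest to highest: Ba < Cs < As < Ge.

Ba, Cs, As, Ge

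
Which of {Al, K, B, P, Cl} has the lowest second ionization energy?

Al

The second ionization energy removes an electron from the +1 ion. For each element: Al⁺ still has 2 valence electrons; K⁺ is the bare [Ar] core; B⁺ still has 2 valence electrons; P⁺ still has 4 valence electrons; Cl⁺ still has 6 valence electrons.
Breaking into a closed-shell core is much more expensive than removing a leftover valence electron — K has the largest IE_2 here.
Valence configurations: Al⁺ [Ne]3s², B⁺ [He]2s², P⁺ [Ne]3s²3p², Cl⁺ [Ne]3s²3p⁴.
Tabulated IE_2 (kJ/mol): Al 1817, K 3052, B 2427, P 1907, Cl 2298.
Overall IE_2 order: Al < P < Cl < B < K.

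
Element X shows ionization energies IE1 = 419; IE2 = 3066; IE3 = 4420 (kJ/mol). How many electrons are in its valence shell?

1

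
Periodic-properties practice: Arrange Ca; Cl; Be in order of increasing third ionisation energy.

After 2 electrons have been removed, what remains? Ca²⁺ is the bare [Ar] core; Cl²⁺ still has 5 valence electrons; Be²⁺ is the bare [He] core.
Pulling an electron out of a noble-gas core costs far more than removing a remaining valence electron, so Ca and Be sit at the high end of IE_3.
The numbers (kJ/mol): Ca 4912, Cl 3822, Be 14849.
So the third ionization energies run Cl < Ca < Be.

Cl < Ca < Be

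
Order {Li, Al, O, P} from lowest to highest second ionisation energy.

IE_2 is the cost of taking one more electron from the +1 cation: Li⁺ is the bare [He] core; Al⁺ still has 2 valence electrons; O⁺ still has 5 valence electrons; P⁺ still has 4 valence electrons.
Core electrons are held far more tightly than valence electrons, so Li tops the IE_2 order.
Valence configurations: Al⁺ [Ne]3s², O⁺ [He]2s²2p³, P⁺ [Ne]3s²3p².
The numbers (kJ/mol): Li 7298, Al 1817, O 3388, P 1907.
Putting it together, IE_2: Al < P < O < Li.

Al, P, O, Li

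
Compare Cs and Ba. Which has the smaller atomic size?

Ba

Radius decreases left→right (rising Z_eff, same n) and increases top→bottom (higher n).
All lie in period 6, so atomic radius increases right to left.
So Ba has the smaller atomic size (Ba < Cs).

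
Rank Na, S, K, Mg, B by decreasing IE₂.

IE_2 is the cost of taking one more electron from the +1 cation: Na⁺ is the bare [Ne] core; S⁺ still has 5 valence electrons; K⁺ is the bare [Ar] core; Mg⁺ still has 1 valence electron; B⁺ still has 2 valence electrons.
Breaking into a closed-shell core is much more expensive than removing a leftover valence electron — K and Na have the largest IE_2 here.
Valence configurations: S⁺ [Ne]3s²3p³, Mg⁺ [Ne]3s¹, B⁺ [He]2s².
Approximate IE_2 values (kJ/mol): Na 4562, S 2252, K 3052, Mg 1451, B 2427.
So the second ionization energies run Mg < S < B < K < Na.

Na > K > B > S > Mg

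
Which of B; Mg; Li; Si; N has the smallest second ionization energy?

After 1 electron has been removed, what remains? B⁺ still has 2 valence electrons; Mg⁺ still has 1 valence electron; Li⁺ is the bare [He] core; Si⁺ still has 3 valence electrons; N⁺ still has 4 valence electrons.
Pulling an electron out of a noble-gas core costs far more than removing a remaining valence electron, so Li sits at the high end of IE_2.
Valence configurations: B⁺ [He]2s², Mg⁺ [Ne]3s¹, Si⁺ [Ne]3s²3p¹, N⁺ [He]2s²2p².
Approximate IE_2 values (kJ/mol): B 2427, Mg 1451, Li 7298, Si 1577, N 2856.
Hence IE_2: Mg < Si < B < N < Li.

Mg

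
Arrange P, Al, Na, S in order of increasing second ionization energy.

IE_2 is the cost of taking one more electron from the +1 cation: P⁺ still has 4 valence electrons; Al⁺ still has 2 valence electrons; Na⁺ is the bare [Ne] core; S⁺ still has 5 valence electrons.
Breaking into a closed-shell core is much more expensive than removing a leftover valence electron — Na has the largest IE_2 here.
Valence configurations: P⁺ [Ne]3s²3p², Al⁺ [Ne]3s², S⁺ [Ne]3s²3p³.
The numbers (kJ/mol): P 1907, Al 1817, Na 4562, S 2252.
Putting it together, IE_2: Al < P < S < Na.

Al, P, S, Na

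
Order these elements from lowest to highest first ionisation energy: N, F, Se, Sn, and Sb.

Sn < Sb < Se < N < F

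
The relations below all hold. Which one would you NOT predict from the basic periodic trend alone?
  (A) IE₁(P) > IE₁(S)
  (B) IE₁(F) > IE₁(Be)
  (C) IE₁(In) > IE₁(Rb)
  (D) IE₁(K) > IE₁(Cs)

The general trend: IE₁ increases across a period and decreases down a group.
(A) P (period 3, group 15) vs S (period 3, group 16): the stated order contradicts the simple trend.
(B) F (period 2, group 17) vs Be (period 2, group 2): the stated order agrees with the simple trend.
(C) In (period 5, group 13) vs Rb (period 5, group 1): the stated order agrees with the simple trend.
(D) K (period 4, group 1) vs Cs (period 6, group 1): the stated order agrees with the simple trend.
The exception is (A): S (3p⁴) ionizes more easily than half-filled P (3p³) because the paired 3p electron in S is pushed out by e⁻–e⁻ repulsion.

(A)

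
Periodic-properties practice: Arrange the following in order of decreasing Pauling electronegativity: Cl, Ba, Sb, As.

Cl, As, Sb, Ba

EN rises left→right (higher Z_eff, smaller atoms) and falls top→bottom (larger, more shielded atoms).
These span different periods and groups, so the two trends combine.
Sb > Ba: both effects reinforce here, so Sb is clearly the higher of the two.
As > Sb: As sits above Sb in group 15, so the down-group effect alone puts As higher.
Cl > As: both effects reinforce here, so Cl is clearly the higher of the two.
Tabulated electronegativity (Pauling): Cl 3.16, As 2.18, Sb 2.05, Ba 0.89.
So from highest to lowest: Cl > As > Sb > Ba.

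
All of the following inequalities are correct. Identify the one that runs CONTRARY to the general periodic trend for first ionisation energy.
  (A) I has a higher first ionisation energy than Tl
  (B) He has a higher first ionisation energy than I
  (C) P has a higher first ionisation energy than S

The general trend: first ionisation energy increases across a period and decreases down a group.
(A) I (period 5, group 17) vs Tl (period 6, group 13): the stated order agrees with the simple trend.
(B) He (period 1, group 18) vs I (period 5, group 17): the stated order agrees with the simple trend.
(C) P (period 3, group 15) vs S (period 3, group 16): the stated order contradicts the simple trend.
The exception is (C): S (3p⁴) ionizes more easily than half-filled P (3p³) because the paired 3p electron in S is pushed out by e⁻–e⁻ repulsion.

(C)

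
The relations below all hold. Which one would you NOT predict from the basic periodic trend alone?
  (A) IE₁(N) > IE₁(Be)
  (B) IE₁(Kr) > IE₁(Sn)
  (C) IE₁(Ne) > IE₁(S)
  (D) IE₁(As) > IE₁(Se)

The general trend: first ionisation energy increases across a period and decreases down a group.
(A) N (period 2, group 15) vs Be (period 2, group 2): the stated order agrees with the simple trend.
(B) Kr (period 4, group 18) vs Sn (period 5, group 14): the stated order agrees with the simple trend.
(C) Ne (period 2, group 18) vs S (period 3, group 16): the stated order agrees with the simple trend.
(D) As (period 4, group 15) vs Se (period 4, group 16): the stated order contradicts the simple trend.
The exception is (D): Se (4p⁴) ionizes more easily than half-filled As (4p³).

(D)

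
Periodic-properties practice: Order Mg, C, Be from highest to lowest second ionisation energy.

C, Be, Mg

The second ionization energy removes an electron from the +1 ion. For each element: Mg⁺ still has 1 valence electron; C⁺ still has 3 valence electrons; Be⁺ still has 1 valence electron.
All are still removing valence electrons, so compare the +1 ions as you would atoms: IE_2 generally rises across a period (higher Z_eff) and falls down a group (larger shell), subject to the usual subshell exceptions.
Valence configurations: Mg⁺ [Ne]3s¹, C⁺ [He]2s²2p¹, Be⁺ [He]2s¹.
Tabulated IE_2 (kJ/mol): Mg 1451, C 2353, Be 1757.
Hence IE_2: Mg < Be < C.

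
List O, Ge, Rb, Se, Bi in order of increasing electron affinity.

EA tends to increase across a period and decrease down a group, though the pattern is less regular than for IE or radius.
Neither a single period nor a single group — weigh both effects.
Bi > Rb: the two effects oppose for this pair; the across-period effect wins (91 vs 47 kJ/mol).
Ge > Bi: the two effects oppose for this pair; the down-group effect wins (119 vs 91 kJ/mol).
O > Ge: relative to Ge, both the across-period and down-group shifts push O's electron affinity up.
Se > O: this pair runs against the simple trend — see the exception note.
Note the exception: Se has a higher electron affinity than O, contrary to the simple trend — O's compact 2p subshell gives strong electron–electron repulsion on the added electron.
Approximate values (kJ/mol): O 141, Ge 119, Se 195, Rb 47, Bi 91.
So from lowest to highest: Rb < Bi < Ge < O < Se.

Rb < Bi < Ge < O < Se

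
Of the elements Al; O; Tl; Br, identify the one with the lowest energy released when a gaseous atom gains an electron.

Atoms with high Z_eff and room in the valence shell (especially the halogens) have the most exothermic electron affinities.
These span different periods and groups, so the two trends combine.
Al > Tl: they share group 13; the group trend gives Al the larger value.
O > Al: relative to Al, both the across-period and down-group shifts push O's electron affinity up.
Br > O: the two effects oppose for this pair; the across-period effect wins (325 vs 141 kJ/mol).
For reference (kJ/mol): O 141, Al 42, Br 325, Tl 19.
The lowest energy released when a gaseous atom gains an electron among these belongs to Tl.

Tl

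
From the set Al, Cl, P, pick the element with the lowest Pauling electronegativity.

Al is in period 3, group 13; P is in period 3, group 15; Cl is in period 3, group 17.
Smaller atoms with higher effective nuclear charge are more electronegative.
All lie in period 3, so electronegativity increases left to right.
The lowest Pauling electronegativity among these belongs to Al.

Al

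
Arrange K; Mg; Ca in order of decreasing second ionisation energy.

The second ionization energy removes an electron from the +1 ion. For each element: K⁺ is the bare [Ar] core; Mg⁺ still has 1 valence electron; Ca⁺ still has 1 valence electron.
Pulling an electron out of a noble-gas core costs far more than removing a remaining valence electron, so K sits at the high end of IE_2.
Valence configurations: Mg⁺ [Ne]3s¹, Ca⁺ [Ar]4s¹.
Tabulated IE_2 (kJ/mol): K 3052, Mg 1451, Ca 1145.
Overall IE_2 order: Ca < Mg < K.

K > Mg > Ca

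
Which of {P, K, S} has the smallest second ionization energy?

P

IE_2 is the cost of taking one more electron from the +1 cation: P⁺ still has 4 valence electrons; K⁺ is the bare [Ar] core; S⁺ still has 5 valence electrons.
Core electrons are held far more tightly than valence electrons, so K tops the IE_2 order.
Valence configurations: P⁺ [Ne]3s²3p², S⁺ [Ne]3s²3p³.
Tabulated IE_2 (kJ/mol): P 1907, K 3052, S 2252.
Overall IE_2 order: P < S < K.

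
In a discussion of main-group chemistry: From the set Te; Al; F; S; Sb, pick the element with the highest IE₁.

F is in period 2, group 17; Al is in period 3, group 13; S is in period 3, group 16; Sb is in period 5, group 15; Te is in period 5, group 16.
First ionization energy rises across a period (greater Z_eff holds electrons more tightly) and falls down a group (valence electrons are farther from the nucleus).
Here both period and group differ, so the two effects have to be weighed against each other.
Sb > Al: the two effects oppose for this pair; the across-period effect wins (831 vs 578 kJ/mol).
Te > Sb: Te lies to the right of Sb in period 5, so the across-period effect alone puts Te higher.
S > Te: they share group 16; the group trend gives S the larger value.
F > S: relative to S, both the across-period and down-group shifts push F's first ionization energy up.
For reference (kJ/mol): F 1681, Al 578, S 1000, Sb 831, Te 869.
The highest IE₁ among these belongs to F.

F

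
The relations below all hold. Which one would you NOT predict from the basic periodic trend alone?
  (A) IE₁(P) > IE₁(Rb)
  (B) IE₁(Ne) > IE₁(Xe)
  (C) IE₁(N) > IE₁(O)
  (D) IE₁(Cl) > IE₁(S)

The general trend: first ionisation energy increases across a period and decreases down a group.
(A) P (period 3, group 15) vs Rb (period 5, group 1): the stated order agrees with the simple trend.
(B) Ne (period 2, group 18) vs Xe (period 5, group 18): the stated order agrees with the simple trend.
(C) N (period 2, group 15) vs O (period 2, group 16): the stated order contradicts the simple trend.
(D) Cl (period 3, group 17) vs S (period 3, group 16): the stated order agrees with the simple trend.
The exception is (C): pairing an electron in O's 2p⁴ costs repulsion energy, so O ionizes more easily than half-filled N (2p³).

(C)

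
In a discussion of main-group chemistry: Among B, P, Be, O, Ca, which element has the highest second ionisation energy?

IE_2 is the cost of taking one more electron from the +1 cation: B⁺ still has 2 valence electrons; P⁺ still has 4 valence electrons; Be⁺ still has 1 valence electron; O⁺ still has 5 valence electrons; Ca⁺ still has 1 valence electron.
All are still removing valence electrons, so compare the +1 ions as you would atoms: IE_2 generally rises across a period (higher Z_eff) and falls down a group (larger shell), subject to the usual subshell exceptions.
Valence configurations: B⁺ [He]2s², P⁺ [Ne]3s²3p², Be⁺ [He]2s¹, O⁺ [He]2s²2p³, Ca⁺ [Ar]4s¹.
Approximate IE_2 values (kJ/mol): B 2427, P 1907, Be 1757, O 3388, Ca 1145.
So the second ionization energies run Ca < Be < P < B < O.

O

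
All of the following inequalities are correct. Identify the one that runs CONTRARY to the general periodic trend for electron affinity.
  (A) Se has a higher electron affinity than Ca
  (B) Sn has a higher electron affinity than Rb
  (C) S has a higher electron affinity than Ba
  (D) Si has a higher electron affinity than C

The general trend: electron affinity increases across a period and decreases down a group.
(A) Se (period 4, group 16) vs Ca (period 4, group 2): the stated order agrees with the simple trend.
(B) Sn (period 5, group 14) vs Rb (period 5, group 1): the stated order agrees with the simple trend.
(C) S (period 3, group 16) vs Ba (period 6, group 2): the stated order agrees with the simple trend.
(D) Si (period 3, group 14) vs C (period 2, group 14): the stated order contradicts the simple trend.
The exception is (D): Si's larger, more diffuse 3p orbitals accept an added electron slightly more readily than C's compact 2p.

(D)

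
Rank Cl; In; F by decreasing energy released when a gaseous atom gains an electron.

Atoms with high Z_eff and room in the valence shell (especially the halogens) have the most exothermic electron affinities.
Here both period and group differ, so the two effects have to be weighed against each other.
F > In: relative to In, both the across-period and down-group shifts push F's electron affinity up.
Cl > F: this pair runs against the simple trend — see the exception note.
Note the exception: Cl has a higher electron affinity than F, contrary to the simple trend — F's small 2p subshell makes the incoming electron feel strong e⁻–e⁻ repulsion, so Cl actually releases more energy on gaining an electron.
Approximate values (kJ/mol): F 328, Cl 349, In 29.
So from highest to lowest: Cl > F > In.

Cl > F > In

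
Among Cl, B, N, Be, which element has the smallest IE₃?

Consider each +2 ion: Cl²⁺ still has 5 valence electrons; B²⁺ still has 1 valence electron; N²⁺ still has 3 valence electrons; Be²⁺ is the bare [He] core.
Breaking into a closed-shell core is much more expensive than removing a leftover valence electron — Be has the largest IE_3 here.
Valence configurations: Cl²⁺ [Ne]3s²3p³, B²⁺ [He]2s¹, N²⁺ [He]2s²2p¹.
Approximate IE_3 values (kJ/mol): Cl 3822, B 3660, N 4578, Be 14849.
So the third ionization energies run B < Cl < N < Be.

B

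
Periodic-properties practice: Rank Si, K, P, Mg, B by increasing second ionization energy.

Mg < Si < P < B < K

The second ionization energy removes an electron from the +1 ion. For each element: Si⁺ still has 3 valence electrons; K⁺ is the bare [Ar] core; P⁺ still has 4 valence electrons; Mg⁺ still has 1 valence electron; B⁺ still has 2 valence electrons.
Breaking into a closed-shell core is much more expensive than removing a leftover valence electron — K has the largest IE_2 here.
Valence configurations: Si⁺ [Ne]3s²3p¹, P⁺ [Ne]3s²3p², Mg⁺ [Ne]3s¹, B⁺ [He]2s².
Approximate IE_2 values (kJ/mol): Si 1577, K 3052, P 1907, Mg 1451, B 2427.
Putting it together, IE_2: Mg < Si < P < B < K.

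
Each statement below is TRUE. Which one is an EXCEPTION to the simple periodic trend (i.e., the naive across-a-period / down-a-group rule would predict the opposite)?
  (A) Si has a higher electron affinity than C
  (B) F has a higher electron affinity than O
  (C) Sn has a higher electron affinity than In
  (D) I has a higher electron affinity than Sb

The general trend: electron affinity increases across a period and decreases down a group.
(A) Si (period 3, group 14) vs C (period 2, group 14): the stated order contradicts the simple trend.
(B) F (period 2, group 17) vs O (period 2, group 16): the stated order agrees with the simple trend.
(C) Sn (period 5, group 14) vs In (period 5, group 13): the stated order agrees with the simple trend.
(D) I (period 5, group 17) vs Sb (period 5, group 15): the stated order agrees with the simple trend.
The exception is (A): Si's larger, more diffuse 3p orbitals accept an added electron slightly more readily than C's compact 2p.

(A)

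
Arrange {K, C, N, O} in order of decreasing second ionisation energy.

O > K > N > C

Consider each +1 ion: K⁺ is the bare [Ar] core; C⁺ still has 3 valence electrons; N⁺ still has 4 valence electrons; O⁺ still has 5 valence electrons.
Usually core removal costs more than valence removal, but here the competition is close: a tightly held n=2 valence electron can cost more to remove than an n=3 core electron, so the actual values have to decide it.
Valence configurations: C⁺ [He]2s²2p¹, N⁺ [He]2s²2p², O⁺ [He]2s²2p³.
The numbers (kJ/mol): K 3052, C 2353, N 2856, O 3388.
So the second ionization energies run C < N < K < O.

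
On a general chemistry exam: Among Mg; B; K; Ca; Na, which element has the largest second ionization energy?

Na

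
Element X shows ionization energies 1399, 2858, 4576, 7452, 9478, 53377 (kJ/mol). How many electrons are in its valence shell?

5

Look for the largest jump between consecutive ionization energies: IE6/IE5 ≈ 5.6, far larger than any earlier ratio.
That jump marks the point where a core electron is being removed. So the atom has 5 valence electrons.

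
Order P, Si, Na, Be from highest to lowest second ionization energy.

Na > P > Be > Si

Consider each +1 ion: P⁺ still has 4 valence electrons; Si⁺ still has 3 valence electrons; Na⁺ is the bare [Ne] core; Be⁺ still has 1 valence electron.
Pulling an electron out of a noble-gas core costs far more than removing a remaining valence electron, so Na sits at the high end of IE_2.
Valence configurations: P⁺ [Ne]3s²3p², Si⁺ [Ne]3s²3p¹, Be⁺ [He]2s¹.
The numbers (kJ/mol): P 1907, Si 1577, Na 4562, Be 1757.
Hence IE_2: Si < Be < P < Na.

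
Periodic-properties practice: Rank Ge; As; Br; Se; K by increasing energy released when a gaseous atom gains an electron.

K is in period 4, group 1; Ge is in period 4, group 14; As is in period 4, group 15; Se is in period 4, group 16; Br is in period 4, group 17.
EA tends to increase across a period and decrease down a group, though the pattern is less regular than for IE or radius.
All lie in period 4; the across-period trend (electron affinity increases left to right) applies, with the exception below.
Note the exception: Ge has a higher electron affinity than As, contrary to the simple trend — adding an electron to As's half-filled 4p³ is unfavourable, so Ge (4p²) has the more exothermic EA.
Approximate values (kJ/mol): K 48, Ge 119, As 78, Se 195, Br 325.
So from lowest to highest: K < As < Ge < Se < Br.

K < As < Ge < Se < Br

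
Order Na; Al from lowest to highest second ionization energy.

Al, Na

Consider each +1 ion: Na⁺ is the bare [Ne] core; Al⁺ still has 2 valence electrons.
Breaking into a closed-shell core is much more expensive than removing a leftover valence electron — Na has the largest IE_2 here.
The numbers (kJ/mol): Na 4562, Al 1817.
Putting it together, IE_2: Al < Na.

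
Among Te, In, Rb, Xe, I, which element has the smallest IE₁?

Removing the outermost electron gets harder across a period and easier down a group.
All lie in period 5, so first ionization energy increases left to right.
The smallest IE₁ among these belongs to Rb.

Rb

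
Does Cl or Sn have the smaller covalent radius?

Cl

Cl is in period 3, group 17; Sn is in period 5, group 14.
Across a period the added protons contract the valence shell; down a group each new principal shell makes the atom larger.
Here both period and group differ, so the two effects have to be weighed against each other.
Sn > Cl: relative to Cl, both the across-period and down-group shifts push Sn's atomic radius up.
Approximate values (pm): Cl 99, Sn 140.
So Cl has the smaller covalent radius (Cl < Sn).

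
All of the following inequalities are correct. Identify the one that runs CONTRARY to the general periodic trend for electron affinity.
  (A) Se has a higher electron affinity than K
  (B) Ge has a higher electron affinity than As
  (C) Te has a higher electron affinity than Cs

The general trend: electron affinity increases across a period and decreases down a group.
(A) Se (period 4, group 16) vs K (period 4, group 1): the stated order agrees with the simple trend.
(B) Ge (period 4, group 14) vs As (period 4, group 15): the stated order contradicts the simple trend.
(C) Te (period 5, group 16) vs Cs (period 6, group 1): the stated order agrees with the simple trend.
The exception is (B): adding an electron to As's half-filled 4p³ is unfavourable, so Ge (4p²) has the more exothermic EA.

(B)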